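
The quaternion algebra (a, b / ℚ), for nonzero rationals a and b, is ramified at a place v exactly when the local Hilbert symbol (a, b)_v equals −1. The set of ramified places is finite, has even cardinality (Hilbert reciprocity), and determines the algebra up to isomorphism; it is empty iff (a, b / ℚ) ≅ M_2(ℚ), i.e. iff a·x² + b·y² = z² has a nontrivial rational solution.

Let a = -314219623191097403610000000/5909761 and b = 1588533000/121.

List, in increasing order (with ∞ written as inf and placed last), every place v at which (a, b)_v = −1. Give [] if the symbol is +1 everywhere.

Mod squares: a ≡ -170810, b ≡ 16530. Check v ∈ {∞, 2, 3, 5, 11, 13, 17, 19, 29, 31}.
v=11: a=11^-2·(≡5), b=11^-2·(≡10) mod 11; (5|11)=+1, (10|11)=-1; (−1)^{-2·-2·5}·(+1)^-2·(-1)^-2 = +1.
v=19: a=19^3·(≡5), b=19^1·(≡12) mod 19; (5|19)=+1, (12|19)=-1; (−1)^{3·1·9}·(+1)^1·(-1)^3 = +1.
v=5: a=5^7·(≡2), b=5^3·(≡4) mod 5; (2|5)=-1, (4|5)=+1; (−1)^{7·3·2}·(-1)^3·(+1)^7 = -1.
v=2: v_2(a)=7, v_2(b)=3; units ≡ 3, 1 (mod 8); ε·ε+αω+βω = 1·0+7·0+3·1 ≡ 1  ⇒  (a,b)_2 = -1.
v=3: a=3^8·(≡1), b=3^1·(≡2) mod 3; (1|3)=+1, (2|3)=-1; (−1)^{8·1·1}·(+1)^1·(-1)^8 = +1.
v=29: a=29^3·(≡12), b=29^1·(≡12) mod 29; (12|29)=-1, (12|29)=-1; (−1)^{3·1·14}·(-1)^1·(-1)^3 = +1.
v=31: a=31^5·(≡4), b=31^2·(≡25) mod 31; (4|31)=+1, (25|31)=+1; (−1)^{5·2·15}·(+1)^2·(+1)^5 = +1.
v=17: a=17^-2·(≡12), b=17^0·(≡14) mod 17; (12|17)=-1, (14|17)=-1; (−1)^{-2·0·8}·(-1)^0·(-1)^-2 = +1.
v=13: a=13^-2·(≡12), b=13^0·(≡7) mod 13; (12|13)=+1, (7|13)=-1; (−1)^{-2·0·6}·(+1)^0·(-1)^-2 = +1.
v=∞: -170810 < 0 and 16530 > 0  ⇒  (a,b)_∞ = +1.
|Ram(-170810, 16530)| = 2, even; anisotropic at {2, 5}.

[2, 5]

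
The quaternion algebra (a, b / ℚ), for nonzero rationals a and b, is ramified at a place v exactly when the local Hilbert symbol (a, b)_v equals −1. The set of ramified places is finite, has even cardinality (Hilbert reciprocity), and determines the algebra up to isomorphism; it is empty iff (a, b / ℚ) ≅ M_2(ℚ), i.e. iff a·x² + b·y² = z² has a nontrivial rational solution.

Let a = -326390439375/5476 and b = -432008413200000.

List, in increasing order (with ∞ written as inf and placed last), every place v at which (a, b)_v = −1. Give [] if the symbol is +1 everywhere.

Mod squares: a ≡ -143, b ≡ -2730. Check v ∈ {∞, 2, 3, 5, 7, 11, 13, 17, 37}.
v=13: a=13^3·(≡2), b=13^3·(≡5) mod 13; (2|13)=-1, (5|13)=-1; (−1)^{3·3·6}·(-1)^3·(-1)^3 = +1.
v=37: a=37^-2·(≡6), b=37^0·(≡20) mod 37; (6|37)=-1, (20|37)=-1; (−1)^{-2·0·18}·(-1)^0·(-1)^-2 = +1.
v=11: a=11^1·(≡4), b=11^0·(≡1) mod 11; (4|11)=+1, (1|11)=+1; (−1)^{1·0·5}·(+1)^0·(+1)^1 = +1.
v=2: v_2(a)=-2, v_2(b)=7; units ≡ 1, 3 (mod 8); ε·ε+αω+βω = 0·1+-2·1+7·0 ≡ 0  ⇒  (a,b)_2 = +1.
v=5: a=5^4·(≡2), b=5^5·(≡1) mod 5; (2|5)=-1, (1|5)=+1; (−1)^{4·5·2}·(-1)^5·(+1)^4 = -1.
v=∞: -143 < 0 and -2730 < 0  ⇒  (a,b)_∞ = -1.
v=3: a=3^2·(≡1), b=3^5·(≡2) mod 3; (1|3)=+1, (2|3)=-1; (−1)^{2·5·1}·(+1)^5·(-1)^2 = +1.
v=17: a=17^0·(≡6), b=17^2·(≡6) mod 17; (6|17)=-1, (6|17)=-1; (−1)^{0·2·8}·(-1)^2·(-1)^0 = +1.
v=7: a=7^4·(≡1), b=7^1·(≡4) mod 7; (1|7)=+1, (4|7)=+1; (−1)^{4·1·3}·(+1)^1·(+1)^4 = +1.
|Ram(-143, -2730)| = 2, even; anisotropic at {5, ∞}.

[5, inf]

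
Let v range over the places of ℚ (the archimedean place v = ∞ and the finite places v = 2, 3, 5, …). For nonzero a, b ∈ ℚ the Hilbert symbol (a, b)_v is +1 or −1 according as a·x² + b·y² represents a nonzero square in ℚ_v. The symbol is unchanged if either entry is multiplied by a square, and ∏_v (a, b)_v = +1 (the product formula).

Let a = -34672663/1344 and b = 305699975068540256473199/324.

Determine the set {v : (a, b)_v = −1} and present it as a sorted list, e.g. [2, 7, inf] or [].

[3, 19, 31, 37, 41, 43]

Mod squares: a ≡ -531867, b ≡ 6254591. Check v ∈ {∞, 2, 3, 7, 19, 29, 31, 37, 41, 43}.
v=19: a=19^1·(≡12), b=19^3·(≡8) mod 19; (12|19)=-1, (8|19)=-1; (−1)^{1·3·9}·(-1)^3·(-1)^1 = -1.
v=31: a=31^1·(≡26), b=31^3·(≡23) mod 31; (26|31)=-1, (23|31)=-1; (−1)^{1·3·15}·(-1)^3·(-1)^1 = -1.
v=37: a=37^2·(≡20), b=37^1·(≡21) mod 37; (20|37)=-1, (21|37)=+1; (−1)^{2·1·18}·(-1)^1·(+1)^2 = -1.
v=7: a=7^-1·(≡1), b=7^3·(≡6) mod 7; (1|7)=+1, (6|7)=-1; (−1)^{-1·3·3}·(+1)^3·(-1)^-1 = +1.
v=43: a=43^1·(≡23), b=43^4·(≡37) mod 43; (23|43)=+1, (37|43)=-1; (−1)^{1·4·21}·(+1)^4·(-1)^1 = -1.
v=29: a=29^0·(≡23), b=29^2·(≡5) mod 29; (23|29)=+1, (5|29)=+1; (−1)^{0·2·14}·(+1)^2·(+1)^0 = +1.
v=∞: -531867 < 0 and 6254591 > 0  ⇒  (a,b)_∞ = +1.
v=3: a=3^-1·(≡2), b=3^-4·(≡2) mod 3; (2|3)=-1, (2|3)=-1; (−1)^{-1·-4·1}·(-1)^-4·(-1)^-1 = -1.
v=2: v_2(a)=-6, v_2(b)=-2; units ≡ 5, 7 (mod 8); ε·ε+αω+βω = 0·1+-6·0+-2·1 ≡ 0  ⇒  (a,b)_2 = +1.
v=41: a=41^0·(≡26), b=41^1·(≡2) mod 41; (26|41)=-1, (2|41)=+1; (−1)^{0·1·20}·(-1)^1·(+1)^0 = -1.
Ram(-531867, 6254591) = {3, 19, 31, 37, 41, 43}; no ℚ_3-point on the conic.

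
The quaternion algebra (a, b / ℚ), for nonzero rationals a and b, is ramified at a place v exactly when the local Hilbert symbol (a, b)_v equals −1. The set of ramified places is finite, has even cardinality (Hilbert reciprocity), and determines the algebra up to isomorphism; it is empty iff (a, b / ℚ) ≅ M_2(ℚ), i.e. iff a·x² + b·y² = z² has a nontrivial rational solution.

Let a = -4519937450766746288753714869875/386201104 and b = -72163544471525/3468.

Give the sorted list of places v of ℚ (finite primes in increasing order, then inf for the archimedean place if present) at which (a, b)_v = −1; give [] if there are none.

[3, 5, 19, inf]

(a, b) ≡ (-2755, -72447) mod (ℚ^×)²; places V = {2, 3, 5, 13, 17, 19, 29, 31, 41, ∞}.
(a,b)_5: α=3, u≡4; β=2, v≡3 (mod 5); (4|5)=+1, (3|5)=-1; sign (−1)^0·+1^2·-1^3 = -1.
(a,b)_3: α=2, u≡2; β=-1, v≡1 (mod 3); (2|3)=-1, (1|3)=+1; sign (−1)^0·-1^-1·+1^2 = -1.
(a,b)_17: α=-6, u≡1; β=-2, v≡10 (mod 17); (1|17)=+1, (10|17)=-1; sign (−1)^0·+1^-2·-1^-6 = +1.
(a,b)_13: α=4, u≡4; β=2, v≡5 (mod 13); (4|13)=+1, (5|13)=-1; sign (−1)^0·+1^2·-1^4 = +1.
(a,b)_41: α=2, u≡36; β=1, v≡33 (mod 41); (36|41)=+1, (33|41)=+1; sign (−1)^0·+1^1·+1^2 = +1.
(a,b)_∞: sgn(-2755)=−, sgn(-72447)=−, so -1.
(a,b)_2: α=-4, β=-2; u≡5, v≡1 (mod 8); ε(u)ε(v)=0·0, αω(v)=-4·0, βω(u)=-2·1; sum ≡ 0  ⇒  +1.
(a,b)_29: α=11, u≡21; β=4, v≡6 (mod 29); (21|29)=-1, (6|29)=+1; sign (−1)^0·-1^4·+1^11 = +1.
(a,b)_19: α=3, u≡1; β=1, v≡16 (mod 19); (1|19)=+1, (16|19)=+1; sign (−1)^1·+1^1·+1^3 = -1.
(a,b)_31: α=0, u≡9; β=1, v≡20 (mod 31); (9|31)=+1, (20|31)=+1; sign (−1)^0·+1^1·+1^0 = +1.
Ram(-2755, -72447) = {3, 5, 19, ∞}; no ℚ_3-point on the conic.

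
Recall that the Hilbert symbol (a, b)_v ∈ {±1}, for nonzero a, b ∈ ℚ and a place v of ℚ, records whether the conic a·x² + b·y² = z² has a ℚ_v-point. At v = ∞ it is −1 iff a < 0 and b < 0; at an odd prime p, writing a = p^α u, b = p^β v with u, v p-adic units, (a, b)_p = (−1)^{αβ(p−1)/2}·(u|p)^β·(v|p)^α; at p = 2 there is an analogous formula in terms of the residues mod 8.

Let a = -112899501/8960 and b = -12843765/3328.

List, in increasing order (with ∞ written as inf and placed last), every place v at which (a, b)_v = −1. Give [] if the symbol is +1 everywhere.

(a, b) ≡ (-15015, -2145) mod (ℚ^×)²; places V = {2, 3, 5, 7, 11, 13, 19, 31, ∞}.
(a,b)_5: α=-1, u≡2; β=1, v≡4 (mod 5); (2|5)=-1, (4|5)=+1; sign (−1)^0·-1^1·+1^-1 = -1.
(a,b)_13: α=1, u≡7; β=-1, v≡3 (mod 13); (7|13)=-1, (3|13)=+1; sign (−1)^0·-1^-1·+1^1 = -1.
(a,b)_3: α=7, u≡2; β=5, v≡2 (mod 3); (2|3)=-1, (2|3)=-1; sign (−1)^1·-1^5·-1^7 = -1.
(a,b)_31: α=0, u≡19; β=2, v≡25 (mod 31); (19|31)=+1, (25|31)=+1; sign (−1)^0·+1^2·+1^0 = +1.
(a,b)_7: α=-1, u≡1; β=0, v≡1 (mod 7); (1|7)=+1, (1|7)=+1; sign (−1)^0·+1^0·+1^-1 = +1.
(a,b)_∞: sgn(-15015)=−, sgn(-2145)=−, so -1.
(a,b)_11: α=1, u≡6; β=1, v≡4 (mod 11); (6|11)=-1, (4|11)=+1; sign (−1)^1·-1^1·+1^1 = +1.
(a,b)_19: α=2, u≡12; β=0, v≡15 (mod 19); (12|19)=-1, (15|19)=-1; sign (−1)^0·-1^0·-1^2 = +1.
(a,b)_2: α=-8, β=-8; u≡1, v≡7 (mod 8); ε(u)ε(v)=0·1, αω(v)=-8·0, βω(u)=-8·0; sum ≡ 0  ⇒  +1.
(-15015, -2145 / ℚ) ramifies at {3, 5, 13, ∞}: a division algebra.

[3, 5, 13, inf]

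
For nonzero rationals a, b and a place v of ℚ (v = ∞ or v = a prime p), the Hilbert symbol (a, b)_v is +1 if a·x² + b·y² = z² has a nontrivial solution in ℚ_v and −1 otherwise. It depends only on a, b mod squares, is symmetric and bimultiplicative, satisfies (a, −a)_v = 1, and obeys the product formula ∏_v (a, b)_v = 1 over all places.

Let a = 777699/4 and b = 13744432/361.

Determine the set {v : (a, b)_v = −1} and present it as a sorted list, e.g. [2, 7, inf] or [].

[2, 17]

(a, b) ≡ (299, 5083) mod (ℚ^×)²; places V = {2, 3, 13, 17, 19, 23, ∞}.
(a,b)_19: α=0, u≡12; β=-2, v≡3 (mod 19); (12|19)=-1, (3|19)=-1; sign (−1)^0·-1^-2·-1^0 = +1.
(a,b)_∞: sgn(299)=+, sgn(5083)=+, so +1.
(a,b)_17: α=2, u≡14; β=1, v≡11 (mod 17); (14|17)=-1, (11|17)=-1; sign (−1)^0·-1^1·-1^2 = -1.
(a,b)_3: α=2, u≡2; β=0, v≡1 (mod 3); (2|3)=-1, (1|3)=+1; sign (−1)^0·-1^0·+1^2 = +1.
(a,b)_23: α=1, u≡18; β=1, v≡20 (mod 23); (18|23)=+1, (20|23)=-1; sign (−1)^1·+1^1·-1^1 = +1.
(a,b)_13: α=1, u≡9; β=3, v≡12 (mod 13); (9|13)=+1, (12|13)=+1; sign (−1)^0·+1^3·+1^1 = +1.
(a,b)_2: α=-2, β=4; u≡3, v≡3 (mod 8); ε(u)ε(v)=1·1, αω(v)=-2·1, βω(u)=4·1; sum ≡ 1  ⇒  -1.
|Ram(299, 5083)| = 2, even; anisotropic at {2, 17}.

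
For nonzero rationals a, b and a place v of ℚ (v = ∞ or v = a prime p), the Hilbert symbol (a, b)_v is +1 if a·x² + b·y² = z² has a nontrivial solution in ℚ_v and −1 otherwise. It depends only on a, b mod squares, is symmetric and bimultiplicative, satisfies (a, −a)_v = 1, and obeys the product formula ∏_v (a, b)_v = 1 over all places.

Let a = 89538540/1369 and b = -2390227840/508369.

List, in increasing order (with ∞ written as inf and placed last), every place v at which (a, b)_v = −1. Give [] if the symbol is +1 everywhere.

[2, 3, 7, 41]

(a, b) ≡ (42315, -4510) mod (ℚ^×)²; places V = {2, 3, 5, 7, 11, 13, 23, 31, 37, 41, ∞}.
(a,b)_5: α=1, u≡2; β=1, v≡3 (mod 5); (2|5)=-1, (3|5)=-1; sign (−1)^0·-1^1·-1^1 = +1.
(a,b)_11: α=0, u≡5; β=1, v≡8 (mod 11); (5|11)=+1, (8|11)=-1; sign (−1)^0·+1^1·-1^0 = +1.
(a,b)_31: α=1, u≡14; β=-2, v≡2 (mod 31); (14|31)=+1, (2|31)=+1; sign (−1)^0·+1^-2·+1^1 = +1.
(a,b)_13: α=1, u≡6; β=2, v≡4 (mod 13); (6|13)=-1, (4|13)=+1; sign (−1)^0·-1^2·+1^1 = +1.
(a,b)_23: α=2, u≡6; β=-2, v≡21 (mod 23); (6|23)=+1, (21|23)=-1; sign (−1)^0·+1^-2·-1^2 = +1.
(a,b)_7: α=1, u≡2; β=2, v≡5 (mod 7); (2|7)=+1, (5|7)=-1; sign (−1)^0·+1^2·-1^1 = -1.
(a,b)_∞: sgn(42315)=+, sgn(-4510)=−, so +1.
(a,b)_37: α=-2, u≡20; β=0, v≡25 (mod 37); (20|37)=-1, (25|37)=+1; sign (−1)^0·-1^0·+1^-2 = +1.
(a,b)_2: α=2, β=7; u≡3, v≡1 (mod 8); ε(u)ε(v)=1·0, αω(v)=2·0, βω(u)=7·1; sum ≡ 1  ⇒  -1.
(a,b)_41: α=0, u≡38; β=1, v≡7 (mod 41); (38|41)=-1, (7|41)=-1; sign (−1)^0·-1^1·-1^0 = -1.
(a,b)_3: α=1, u≡2; β=0, v≡2 (mod 3); (2|3)=-1, (2|3)=-1; sign (−1)^0·-1^0·-1^1 = -1.
(42315, -4510 / ℚ) ramifies at {2, 3, 7, 41}: a division algebra.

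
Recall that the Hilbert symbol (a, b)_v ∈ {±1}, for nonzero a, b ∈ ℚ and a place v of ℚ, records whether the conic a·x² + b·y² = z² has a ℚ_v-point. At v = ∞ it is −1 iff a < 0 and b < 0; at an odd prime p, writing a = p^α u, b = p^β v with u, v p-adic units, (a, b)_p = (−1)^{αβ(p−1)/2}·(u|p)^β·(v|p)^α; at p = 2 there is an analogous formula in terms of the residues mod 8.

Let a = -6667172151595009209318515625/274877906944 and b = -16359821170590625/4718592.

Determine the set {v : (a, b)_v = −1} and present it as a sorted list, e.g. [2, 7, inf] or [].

Mod squares: a ≡ -130065, b ≡ -290. Check v ∈ {∞, 2, 3, 5, 7, 13, 23, 29}.
v=7: a=7^8·(≡4), b=7^4·(≡4) mod 7; (4|7)=+1, (4|7)=+1; (−1)^{8·4·3}·(+1)^4·(+1)^8 = +1.
v=5: a=5^7·(≡2), b=5^5·(≡3) mod 5; (2|5)=-1, (3|5)=-1; (−1)^{7·5·2}·(-1)^5·(-1)^7 = +1.
v=3: a=3^3·(≡1), b=3^-2·(≡1) mod 3; (1|3)=+1, (1|3)=+1; (−1)^{3·-2·1}·(+1)^-2·(+1)^3 = +1.
v=13: a=13^3·(≡2), b=13^2·(≡3) mod 13; (2|13)=-1, (3|13)=+1; (−1)^{3·2·6}·(-1)^2·(+1)^3 = +1.
v=2: v_2(a)=-38, v_2(b)=-19; units ≡ 7, 7 (mod 8); ε·ε+αω+βω = 1·1+-38·0+-19·0 ≡ 1  ⇒  (a,b)_2 = -1.
v=29: a=29^5·(≡26), b=29^3·(≡10) mod 29; (26|29)=-1, (10|29)=-1; (−1)^{5·3·14}·(-1)^3·(-1)^5 = +1.
v=∞: -130065 < 0 and -290 < 0  ⇒  (a,b)_∞ = -1.
v=23: a=23^3·(≡9), b=23^2·(≡3) mod 23; (9|23)=+1, (3|23)=+1; (−1)^{3·2·11}·(+1)^2·(+1)^3 = +1.
|Ram(-130065, -290)| = 2, even; anisotropic at {2, ∞}.

[2, inf]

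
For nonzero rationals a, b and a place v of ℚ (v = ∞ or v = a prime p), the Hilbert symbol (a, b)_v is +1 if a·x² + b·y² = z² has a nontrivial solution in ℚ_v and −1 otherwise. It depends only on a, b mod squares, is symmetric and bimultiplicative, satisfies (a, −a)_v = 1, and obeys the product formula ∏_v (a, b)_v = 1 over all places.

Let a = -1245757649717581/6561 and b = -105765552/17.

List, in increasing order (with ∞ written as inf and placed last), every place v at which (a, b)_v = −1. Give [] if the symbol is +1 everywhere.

[41, inf]

(a, b) ≡ (-210796621, -12486211) mod (ℚ^×)²; places V = {2, 3, 7, 11, 13, 17, 19, 29, 31, 41, 43, ∞}.
(a,b)_7: α=1, u≡2; β=0, v≡1 (mod 7); (2|7)=+1, (1|7)=+1; sign (−1)^0·+1^0·+1^1 = +1.
(a,b)_19: α=1, u≡9; β=1, v≡13 (mod 19); (9|19)=+1, (13|19)=-1; sign (−1)^1·+1^1·-1^1 = +1.
(a,b)_29: α=1, u≡16; β=1, v≡4 (mod 29); (16|29)=+1, (4|29)=+1; sign (−1)^0·+1^1·+1^1 = +1.
(a,b)_13: α=2, u≡1; β=0, v≡1 (mod 13); (1|13)=+1, (1|13)=+1; sign (−1)^0·+1^0·+1^2 = +1.
(a,b)_11: α=2, u≡4; β=0, v≡7 (mod 11); (4|11)=+1, (7|11)=-1; sign (−1)^0·+1^0·-1^2 = +1.
(a,b)_∞: sgn(-210796621)=−, sgn(-12486211)=−, so -1.
(a,b)_2: α=0, β=4; u≡3, v≡5 (mod 8); ε(u)ε(v)=1·0, αω(v)=0·1, βω(u)=4·1; sum ≡ 0  ⇒  +1.
(a,b)_31: α=1, u≡24; β=1, v≡4 (mod 31); (24|31)=-1, (4|31)=+1; sign (−1)^1·-1^1·+1^1 = +1.
(a,b)_41: α=1, u≡30; β=0, v≡13 (mod 41); (30|41)=-1, (13|41)=-1; sign (−1)^0·-1^0·-1^1 = -1.
(a,b)_3: α=-8, u≡2; β=2, v≡2 (mod 3); (2|3)=-1, (2|3)=-1; sign (−1)^0·-1^2·-1^-8 = +1.
(a,b)_17: α=2, u≡9; β=-1, v≡16 (mod 17); (9|17)=+1, (16|17)=+1; sign (−1)^0·+1^-1·+1^2 = +1.
(a,b)_43: α=1, u≡4; β=1, v≡19 (mod 43); (4|43)=+1, (19|43)=-1; sign (−1)^1·+1^1·-1^1 = +1.
Ram(-210796621, -12486211) = {41, ∞}; no ℚ_41-point on the conic.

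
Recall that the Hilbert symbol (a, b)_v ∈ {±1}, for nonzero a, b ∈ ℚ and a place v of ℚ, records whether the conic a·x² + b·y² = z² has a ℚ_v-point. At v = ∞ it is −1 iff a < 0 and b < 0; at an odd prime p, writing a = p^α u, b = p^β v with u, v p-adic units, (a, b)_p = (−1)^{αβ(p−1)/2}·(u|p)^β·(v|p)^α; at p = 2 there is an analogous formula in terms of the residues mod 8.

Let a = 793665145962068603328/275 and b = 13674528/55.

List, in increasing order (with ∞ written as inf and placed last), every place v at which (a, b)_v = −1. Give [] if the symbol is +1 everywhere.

(a, b) ≡ (74613, 106590) mod (ℚ^×)²; places V = {2, 3, 5, 7, 11, 17, 19, ∞}.
(a,b)_11: α=-1, u≡2; β=-1, v≡2 (mod 11); (2|11)=-1, (2|11)=-1; sign (−1)^1·-1^-1·-1^-1 = -1.
(a,b)_∞: sgn(74613)=+, sgn(106590)=+, so +1.
(a,b)_17: α=1, u≡7; β=1, v≡3 (mod 17); (7|17)=-1, (3|17)=-1; sign (−1)^0·-1^1·-1^1 = +1.
(a,b)_5: α=-2, u≡3; β=-1, v≡3 (mod 5); (3|5)=-1, (3|5)=-1; sign (−1)^0·-1^-1·-1^-2 = -1.
(a,b)_19: α=3, u≡2; β=1, v≡4 (mod 19); (2|19)=-1, (4|19)=+1; sign (−1)^1·-1^1·+1^3 = +1.
(a,b)_7: α=7, u≡3; β=2, v≡4 (mod 7); (3|7)=-1, (4|7)=+1; sign (−1)^0·-1^2·+1^7 = +1.
(a,b)_2: α=6, β=5; u≡5, v≡7 (mod 8); ε(u)ε(v)=0·1, αω(v)=6·0, βω(u)=5·1; sum ≡ 1  ⇒  -1.
(a,b)_3: α=17, u≡1; β=3, v≡1 (mod 3); (1|3)=+1, (1|3)=+1; sign (−1)^1·+1^3·+1^17 = -1.
Ram(74613, 106590) = {2, 3, 5, 11}; no ℚ_2-point on the conic.

[2, 3, 5, 11]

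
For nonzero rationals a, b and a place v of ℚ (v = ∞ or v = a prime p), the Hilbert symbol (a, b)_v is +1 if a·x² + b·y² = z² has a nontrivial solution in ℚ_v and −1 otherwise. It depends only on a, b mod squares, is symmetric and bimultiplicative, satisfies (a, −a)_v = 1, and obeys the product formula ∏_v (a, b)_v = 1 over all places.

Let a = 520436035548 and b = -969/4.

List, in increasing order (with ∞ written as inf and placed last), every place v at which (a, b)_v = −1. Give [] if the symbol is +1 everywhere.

[2, 3, 11, 13, 17, 19]

(a, b) ≡ (138567, -969) mod (ℚ^×)²; places V = {2, 3, 11, 13, 17, 19, ∞}.
(a,b)_17: α=3, u≡13; β=1, v≡7 (mod 17); (13|17)=+1, (7|17)=-1; sign (−1)^0·+1^1·-1^3 = -1.
(a,b)_13: α=1, u≡12; β=0, v≡8 (mod 13); (12|13)=+1, (8|13)=-1; sign (−1)^0·+1^0·-1^1 = -1.
(a,b)_3: α=3, u≡1; β=1, v≡1 (mod 3); (1|3)=+1, (1|3)=+1; sign (−1)^1·+1^1·+1^3 = -1.
(a,b)_2: α=2, β=-2; u≡7, v≡7 (mod 8); ε(u)ε(v)=1·1, αω(v)=2·0, βω(u)=-2·0; sum ≡ 1  ⇒  -1.
(a,b)_19: α=3, u≡5; β=1, v≡11 (mod 19); (5|19)=+1, (11|19)=+1; sign (−1)^1·+1^1·+1^3 = -1.
(a,b)_11: α=1, u≡8; β=0, v≡8 (mod 11); (8|11)=-1, (8|11)=-1; sign (−1)^0·-1^0·-1^1 = -1.
(a,b)_∞: sgn(138567)=+, sgn(-969)=−, so +1.
|Ram(138567, -969)| = 6, even; anisotropic at {2, 3, 11, 13, 17, 19}.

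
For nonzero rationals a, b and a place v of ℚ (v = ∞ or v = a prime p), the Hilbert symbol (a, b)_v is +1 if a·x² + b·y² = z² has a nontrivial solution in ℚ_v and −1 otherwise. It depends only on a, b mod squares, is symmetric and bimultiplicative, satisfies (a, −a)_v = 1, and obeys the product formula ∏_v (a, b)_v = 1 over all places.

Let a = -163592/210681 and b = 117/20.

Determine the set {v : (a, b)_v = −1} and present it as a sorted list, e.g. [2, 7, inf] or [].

[5, 13]

(a, b) ≡ (-2, 65) mod (ℚ^×)²; places V = {2, 3, 5, 11, 13, 17, ∞}.
(a,b)_5: α=0, u≡3; β=-1, v≡3 (mod 5); (3|5)=-1, (3|5)=-1; sign (−1)^0·-1^-1·-1^0 = -1.
(a,b)_2: α=3, β=-2; u≡7, v≡1 (mod 8); ε(u)ε(v)=1·0, αω(v)=3·0, βω(u)=-2·0; sum ≡ 0  ⇒  +1.
(a,b)_∞: sgn(-2)=−, sgn(65)=+, so +1.
(a,b)_11: α=2, u≡5; β=0, v≡2 (mod 11); (5|11)=+1, (2|11)=-1; sign (−1)^0·+1^0·-1^2 = +1.
(a,b)_3: α=-6, u≡1; β=2, v≡2 (mod 3); (1|3)=+1, (2|3)=-1; sign (−1)^0·+1^2·-1^-6 = +1.
(a,b)_17: α=-2, u≡9; β=0, v≡5 (mod 17); (9|17)=+1, (5|17)=-1; sign (−1)^0·+1^0·-1^-2 = +1.
(a,b)_13: α=2, u≡11; β=1, v≡5 (mod 13); (11|13)=-1, (5|13)=-1; sign (−1)^0·-1^1·-1^2 = -1.
(-2, 65 / ℚ) ramifies at {5, 13}: a division algebra.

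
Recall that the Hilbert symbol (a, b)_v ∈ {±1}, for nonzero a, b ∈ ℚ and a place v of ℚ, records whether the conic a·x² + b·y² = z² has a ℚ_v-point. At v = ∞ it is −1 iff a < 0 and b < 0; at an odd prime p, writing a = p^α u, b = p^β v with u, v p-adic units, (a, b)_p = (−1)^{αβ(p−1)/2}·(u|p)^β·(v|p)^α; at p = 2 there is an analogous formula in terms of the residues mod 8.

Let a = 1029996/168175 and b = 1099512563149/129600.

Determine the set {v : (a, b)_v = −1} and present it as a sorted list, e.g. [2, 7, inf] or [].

[7, 11]

Mod squares: a ≡ 77, b ≡ 46189. Check v ∈ {∞, 2, 3, 5, 7, 11, 13, 17, 19, 31, 41}.
v=19: a=19^0·(≡1), b=19^1·(≡3) mod 19; (1|19)=+1, (3|19)=-1; (−1)^{0·1·9}·(+1)^1·(-1)^0 = +1.
v=11: a=11^1·(≡10), b=11^1·(≡10) mod 11; (10|11)=-1, (10|11)=-1; (−1)^{1·1·5}·(-1)^1·(-1)^1 = -1.
v=3: a=3^4·(≡2), b=3^-4·(≡1) mod 3; (2|3)=-1, (1|3)=+1; (−1)^{4·-4·1}·(-1)^-4·(+1)^4 = +1.
v=2: v_2(a)=2, v_2(b)=-6; units ≡ 5, 5 (mod 8); ε·ε+αω+βω = 0·0+2·1+-6·1 ≡ 0  ⇒  (a,b)_2 = +1.
v=7: a=7^-1·(≡2), b=7^2·(≡3) mod 7; (2|7)=+1, (3|7)=-1; (−1)^{-1·2·3}·(+1)^2·(-1)^-1 = -1.
v=∞: 77 > 0 and 46189 > 0  ⇒  (a,b)_∞ = +1.
v=17: a=17^2·(≡1), b=17^3·(≡10) mod 17; (1|17)=+1, (10|17)=-1; (−1)^{2·3·8}·(+1)^3·(-1)^2 = +1.
v=41: a=41^0·(≡36), b=41^2·(≡1) mod 41; (36|41)=+1, (1|41)=+1; (−1)^{0·2·20}·(+1)^2·(+1)^0 = +1.
v=13: a=13^0·(≡12), b=13^1·(≡4) mod 13; (12|13)=+1, (4|13)=+1; (−1)^{0·1·6}·(+1)^1·(+1)^0 = +1.
v=5: a=5^-2·(≡3), b=5^-2·(≡1) mod 5; (3|5)=-1, (1|5)=+1; (−1)^{-2·-2·2}·(-1)^-2·(+1)^-2 = +1.
v=31: a=31^-2·(≡15), b=31^0·(≡30) mod 31; (15|31)=-1, (30|31)=-1; (−1)^{-2·0·15}·(-1)^0·(-1)^-2 = +1.
Ram(77, 46189) = {7, 11}; no ℚ_7-point on the conic.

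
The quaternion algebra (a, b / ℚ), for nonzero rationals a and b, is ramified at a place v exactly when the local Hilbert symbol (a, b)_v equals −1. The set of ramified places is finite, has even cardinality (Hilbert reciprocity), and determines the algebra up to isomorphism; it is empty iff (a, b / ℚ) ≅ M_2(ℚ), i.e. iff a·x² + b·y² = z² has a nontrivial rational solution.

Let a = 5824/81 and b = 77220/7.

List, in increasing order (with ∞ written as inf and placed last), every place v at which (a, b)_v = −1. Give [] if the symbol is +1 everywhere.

Mod squares: a ≡ 91, b ≡ 15015. Check v ∈ {∞, 2, 3, 5, 7, 11, 13}.
v=3: a=3^-4·(≡1), b=3^3·(≡1) mod 3; (1|3)=+1, (1|3)=+1; (−1)^{-4·3·1}·(+1)^3·(+1)^-4 = +1.
v=7: a=7^1·(≡5), b=7^-1·(≡3) mod 7; (5|7)=-1, (3|7)=-1; (−1)^{1·-1·3}·(-1)^-1·(-1)^1 = -1.
v=5: a=5^0·(≡4), b=5^1·(≡2) mod 5; (4|5)=+1, (2|5)=-1; (−1)^{0·1·2}·(+1)^1·(-1)^0 = +1.
v=13: a=13^1·(≡2), b=13^1·(≡11) mod 13; (2|13)=-1, (11|13)=-1; (−1)^{1·1·6}·(-1)^1·(-1)^1 = +1.
v=2: v_2(a)=6, v_2(b)=2; units ≡ 3, 7 (mod 8); ε·ε+αω+βω = 1·1+6·0+2·1 ≡ 1  ⇒  (a,b)_2 = -1.
v=∞: 91 > 0 and 15015 > 0  ⇒  (a,b)_∞ = +1.
v=11: a=11^0·(≡4), b=11^1·(≡5) mod 11; (4|11)=+1, (5|11)=+1; (−1)^{0·1·5}·(+1)^1·(+1)^0 = +1.
|Ram(91, 15015)| = 2, even; anisotropic at {2, 7}.

[2, 7]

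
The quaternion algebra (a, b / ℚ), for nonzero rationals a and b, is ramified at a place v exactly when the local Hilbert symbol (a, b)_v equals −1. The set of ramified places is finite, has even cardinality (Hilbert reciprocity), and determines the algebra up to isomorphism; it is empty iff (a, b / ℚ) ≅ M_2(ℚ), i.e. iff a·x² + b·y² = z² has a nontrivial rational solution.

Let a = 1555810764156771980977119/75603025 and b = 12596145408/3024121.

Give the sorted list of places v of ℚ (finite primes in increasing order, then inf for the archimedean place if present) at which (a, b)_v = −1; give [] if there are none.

(a, b) ≡ (4864431, 253) mod (ℚ^×)²; places V = {2, 3, 5, 7, 11, 13, 17, 19, 23, 29, 37, 47, ∞}.
(a,b)_47: α=-2, u≡1; β=-2, v≡14 (mod 47); (1|47)=+1, (14|47)=+1; sign (−1)^0·+1^-2·+1^-2 = +1.
(a,b)_7: α=12, u≡6; β=4, v≡1 (mod 7); (6|7)=-1, (1|7)=+1; sign (−1)^0·-1^4·+1^12 = +1.
(a,b)_23: α=3, u≡9; β=1, v≡21 (mod 23); (9|23)=+1, (21|23)=-1; sign (−1)^1·+1^1·-1^3 = +1.
(a,b)_29: α=1, u≡21; β=0, v≡19 (mod 29); (21|29)=-1, (19|29)=-1; sign (−1)^0·-1^0·-1^1 = -1.
(a,b)_13: α=1, u≡5; β=0, v≡6 (mod 13); (5|13)=-1, (6|13)=-1; sign (−1)^0·-1^0·-1^1 = -1.
(a,b)_∞: sgn(4864431)=+, sgn(253)=+, so +1.
(a,b)_5: α=-2, u≡4; β=0, v≡3 (mod 5); (4|5)=+1, (3|5)=-1; sign (−1)^0·+1^0·-1^-2 = +1.
(a,b)_2: α=0, β=8; u≡7, v≡5 (mod 8); ε(u)ε(v)=1·0, αω(v)=0·1, βω(u)=8·0; sum ≡ 0  ⇒  +1.
(a,b)_3: α=1, u≡1; β=4, v≡1 (mod 3); (1|3)=+1, (1|3)=+1; sign (−1)^0·+1^4·+1^1 = +1.
(a,b)_19: α=2, u≡8; β=0, v≡17 (mod 19); (8|19)=-1, (17|19)=+1; sign (−1)^0·-1^0·+1^2 = +1.
(a,b)_17: α=1, u≡1; β=0, v≡4 (mod 17); (1|17)=+1, (4|17)=+1; sign (−1)^0·+1^0·+1^1 = +1.
(a,b)_11: α=3, u≡7; β=1, v≡3 (mod 11); (7|11)=-1, (3|11)=+1; sign (−1)^1·-1^1·+1^3 = +1.
(a,b)_37: α=-2, u≡33; β=-2, v≡29 (mod 37); (33|37)=+1, (29|37)=-1; sign (−1)^0·+1^-2·-1^-2 = +1.
Ram(4864431, 253) = {13, 29}; no ℚ_13-point on the conic.

[13, 29]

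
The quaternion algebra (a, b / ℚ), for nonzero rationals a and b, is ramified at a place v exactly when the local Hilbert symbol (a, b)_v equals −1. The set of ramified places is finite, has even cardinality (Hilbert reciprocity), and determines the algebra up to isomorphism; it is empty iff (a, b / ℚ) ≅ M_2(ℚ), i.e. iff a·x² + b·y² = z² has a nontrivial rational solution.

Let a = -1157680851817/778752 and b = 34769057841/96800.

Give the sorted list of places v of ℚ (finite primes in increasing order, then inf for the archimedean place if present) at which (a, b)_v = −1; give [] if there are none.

[29, 31]

(a, b) ≡ (-58466, 164082) mod (ℚ^×)²; places V = {2, 3, 5, 7, 11, 13, 23, 29, 31, 41, ∞}.
(a,b)_3: α=-2, u≡1; β=3, v≡1 (mod 3); (1|3)=+1, (1|3)=+1; sign (−1)^0·+1^3·+1^-2 = +1.
(a,b)_41: α=1, u≡2; β=1, v≡36 (mod 41); (2|41)=+1, (36|41)=+1; sign (−1)^0·+1^1·+1^1 = +1.
(a,b)_31: α=3, u≡25; β=2, v≡11 (mod 31); (25|31)=+1, (11|31)=-1; sign (−1)^0·+1^2·-1^3 = -1.
(a,b)_2: α=-9, β=-5; u≡7, v≡1 (mod 8); ε(u)ε(v)=1·0, αω(v)=-9·0, βω(u)=-5·0; sum ≡ 0  ⇒  +1.
(a,b)_11: α=0, u≡7; β=-2, v≡7 (mod 11); (7|11)=-1, (7|11)=-1; sign (−1)^0·-1^-2·-1^0 = +1.
(a,b)_∞: sgn(-58466)=−, sgn(164082)=+, so +1.
(a,b)_5: α=0, u≡4; β=-2, v≡3 (mod 5); (4|5)=+1, (3|5)=-1; sign (−1)^0·+1^-2·-1^0 = +1.
(a,b)_29: α=2, u≡14; β=1, v≡11 (mod 29); (14|29)=-1, (11|29)=-1; sign (−1)^0·-1^1·-1^2 = -1.
(a,b)_7: α=2, u≡6; β=2, v≡1 (mod 7); (6|7)=-1, (1|7)=+1; sign (−1)^0·-1^2·+1^2 = +1.
(a,b)_13: α=-2, u≡5; β=0, v≡12 (mod 13); (5|13)=-1, (12|13)=+1; sign (−1)^0·-1^0·+1^-2 = +1.
(a,b)_23: α=1, u≡19; β=1, v≡9 (mod 23); (19|23)=-1, (9|23)=+1; sign (−1)^1·-1^1·+1^1 = +1.
(-58466, 164082 / ℚ) ramifies at {29, 31}: a division algebra.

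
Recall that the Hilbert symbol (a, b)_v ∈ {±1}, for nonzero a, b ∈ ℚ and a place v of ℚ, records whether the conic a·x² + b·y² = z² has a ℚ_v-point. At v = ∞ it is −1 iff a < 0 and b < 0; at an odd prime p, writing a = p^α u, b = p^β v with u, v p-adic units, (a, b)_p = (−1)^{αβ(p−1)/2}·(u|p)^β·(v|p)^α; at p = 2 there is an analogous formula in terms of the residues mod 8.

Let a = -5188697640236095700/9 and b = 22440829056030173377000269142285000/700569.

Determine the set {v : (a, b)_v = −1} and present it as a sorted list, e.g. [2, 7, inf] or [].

[2, 7, 11, 17, 19, 29]

Mod squares: a ≡ -103037, b ≡ 58786. Check v ∈ {∞, 2, 3, 5, 7, 11, 13, 17, 19, 29, 31}.
v=17: a=17^3·(≡9), b=17^5·(≡7) mod 17; (9|17)=+1, (7|17)=-1; (−1)^{3·5·8}·(+1)^5·(-1)^3 = -1.
v=∞: -103037 < 0 and 58786 > 0  ⇒  (a,b)_∞ = +1.
v=7: a=7^0·(≡3), b=7^1·(≡5) mod 7; (3|7)=-1, (5|7)=-1; (−1)^{0·1·3}·(-1)^1·(-1)^0 = -1.
v=19: a=19^3·(≡5), b=19^5·(≡4) mod 19; (5|19)=+1, (4|19)=+1; (−1)^{3·5·9}·(+1)^5·(+1)^3 = -1.
v=13: a=13^6·(≡4), b=13^11·(≡6) mod 13; (4|13)=+1, (6|13)=-1; (−1)^{6·11·6}·(+1)^11·(-1)^6 = +1.
v=29: a=29^1·(≡17), b=29^2·(≡17) mod 29; (17|29)=-1, (17|29)=-1; (−1)^{1·2·14}·(-1)^2·(-1)^1 = -1.
v=31: a=31^0·(≡14), b=31^-2·(≡2) mod 31; (14|31)=+1, (2|31)=+1; (−1)^{0·-2·15}·(+1)^-2·(+1)^0 = +1.
v=3: a=3^-2·(≡1), b=3^-6·(≡1) mod 3; (1|3)=+1, (1|3)=+1; (−1)^{-2·-6·1}·(+1)^-6·(+1)^-2 = +1.
v=2: v_2(a)=2, v_2(b)=3; units ≡ 3, 1 (mod 8); ε·ε+αω+βω = 1·0+2·0+3·1 ≡ 1  ⇒  (a,b)_2 = -1.
v=5: a=5^2·(≡3), b=5^4·(≡4) mod 5; (3|5)=-1, (4|5)=+1; (−1)^{2·4·2}·(-1)^4·(+1)^2 = +1.
v=11: a=11^1·(≡3), b=11^2·(≡2) mod 11; (3|11)=+1, (2|11)=-1; (−1)^{1·2·5}·(+1)^2·(-1)^1 = -1.
Ram(-103037, 58786) = {2, 7, 11, 17, 19, 29}; no ℚ_2-point on the conic.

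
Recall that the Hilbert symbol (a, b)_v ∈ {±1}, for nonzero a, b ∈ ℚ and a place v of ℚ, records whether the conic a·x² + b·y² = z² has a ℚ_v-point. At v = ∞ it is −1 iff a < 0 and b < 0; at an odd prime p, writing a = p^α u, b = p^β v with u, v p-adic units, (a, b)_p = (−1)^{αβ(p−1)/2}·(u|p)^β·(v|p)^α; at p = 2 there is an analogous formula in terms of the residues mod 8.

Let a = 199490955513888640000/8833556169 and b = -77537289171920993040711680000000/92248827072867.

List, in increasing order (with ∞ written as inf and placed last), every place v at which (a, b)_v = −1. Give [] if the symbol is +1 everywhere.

Mod squares: a ≡ 1219, b ≡ -37365. Check v ∈ {∞, 2, 3, 5, 7, 23, 29, 47, 53, 59}.
v=29: a=29^2·(≡13), b=29^2·(≡9) mod 29; (13|29)=+1, (9|29)=+1; (−1)^{2·2·14}·(+1)^2·(+1)^2 = +1.
v=3: a=3^-6·(≡1), b=3^-7·(≡1) mod 3; (1|3)=+1, (1|3)=+1; (−1)^{-6·-7·1}·(+1)^-7·(+1)^-6 = +1.
v=2: v_2(a)=10, v_2(b)=20; units ≡ 3, 3 (mod 8); ε·ε+αω+βω = 1·1+10·1+20·1 ≡ 1  ⇒  (a,b)_2 = -1.
v=53: a=53^3·(≡34), b=53^5·(≡17) mod 53; (34|53)=-1, (17|53)=+1; (−1)^{3·5·26}·(-1)^5·(+1)^3 = -1.
v=47: a=47^2·(≡5), b=47^3·(≡2) mod 47; (5|47)=-1, (2|47)=+1; (−1)^{2·3·23}·(-1)^3·(+1)^2 = -1.
v=23: a=23^1·(≡10), b=23^2·(≡11) mod 23; (10|23)=-1, (11|23)=-1; (−1)^{1·2·11}·(-1)^2·(-1)^1 = -1.
v=∞: 1219 > 0 and -37365 < 0  ⇒  (a,b)_∞ = +1.
v=59: a=59^-4·(≡42), b=59^-6·(≡9) mod 59; (42|59)=-1, (9|59)=+1; (−1)^{-4·-6·29}·(-1)^-6·(+1)^-4 = +1.
v=5: a=5^4·(≡1), b=5^7·(≡3) mod 5; (1|5)=+1, (3|5)=-1; (−1)^{4·7·2}·(+1)^7·(-1)^4 = +1.
v=7: a=7^2·(≡1), b=7^2·(≡2) mod 7; (1|7)=+1, (2|7)=+1; (−1)^{2·2·3}·(+1)^2·(+1)^2 = +1.
|Ram(1219, -37365)| = 4, even; anisotropic at {2, 23, 47, 53}.

[2, 23, 47, 53]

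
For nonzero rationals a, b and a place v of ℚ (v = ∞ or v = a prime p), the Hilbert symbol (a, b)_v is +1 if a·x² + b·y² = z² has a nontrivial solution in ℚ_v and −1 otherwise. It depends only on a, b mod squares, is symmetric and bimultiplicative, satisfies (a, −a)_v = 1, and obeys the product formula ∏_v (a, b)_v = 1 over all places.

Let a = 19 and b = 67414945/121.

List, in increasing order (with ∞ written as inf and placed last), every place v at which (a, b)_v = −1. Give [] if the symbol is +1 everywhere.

[13, 19]

(a, b) ≡ (19, 1105) mod (ℚ^×)²; places V = {2, 5, 11, 13, 17, 19, ∞}.
(a,b)_5: α=0, u≡4; β=1, v≡4 (mod 5); (4|5)=+1, (4|5)=+1; sign (−1)^0·+1^1·+1^0 = +1.
(a,b)_19: α=1, u≡1; β=2, v≡10 (mod 19); (1|19)=+1, (10|19)=-1; sign (−1)^0·+1^2·-1^1 = -1.
(a,b)_2: α=0, β=0; u≡3, v≡1 (mod 8); ε(u)ε(v)=1·0, αω(v)=0·0, βω(u)=0·1; sum ≡ 0  ⇒  +1.
(a,b)_13: α=0, u≡6; β=3, v≡11 (mod 13); (6|13)=-1, (11|13)=-1; sign (−1)^0·-1^3·-1^0 = -1.
(a,b)_17: α=0, u≡2; β=1, v≡6 (mod 17); (2|17)=+1, (6|17)=-1; sign (−1)^0·+1^1·-1^0 = +1.
(a,b)_∞: sgn(19)=+, sgn(1105)=+, so +1.
(a,b)_11: α=0, u≡8; β=-2, v≡4 (mod 11); (8|11)=-1, (4|11)=+1; sign (−1)^0·-1^-2·+1^0 = +1.
|Ram(19, 1105)| = 2, even; anisotropic at {13, 19}.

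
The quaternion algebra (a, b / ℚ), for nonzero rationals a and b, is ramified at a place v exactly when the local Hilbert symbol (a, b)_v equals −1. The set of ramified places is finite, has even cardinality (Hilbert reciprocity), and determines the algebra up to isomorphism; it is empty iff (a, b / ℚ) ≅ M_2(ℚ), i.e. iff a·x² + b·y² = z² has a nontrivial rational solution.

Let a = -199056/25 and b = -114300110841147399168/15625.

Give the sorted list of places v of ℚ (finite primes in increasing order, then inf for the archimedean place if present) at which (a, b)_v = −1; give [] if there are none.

Mod squares: a ≡ -12441, b ≡ -87087. Check v ∈ {∞, 2, 3, 5, 7, 11, 13, 29}.
v=∞: -12441 < 0 and -87087 < 0  ⇒  (a,b)_∞ = -1.
v=5: a=5^-2·(≡4), b=5^-6·(≡2) mod 5; (4|5)=+1, (2|5)=-1; (−1)^{-2·-6·2}·(+1)^-6·(-1)^-2 = +1.
v=11: a=11^1·(≡7), b=11^3·(≡4) mod 11; (7|11)=-1, (4|11)=+1; (−1)^{1·3·5}·(-1)^3·(+1)^1 = +1.
v=29: a=29^1·(≡5), b=29^3·(≡20) mod 29; (5|29)=+1, (20|29)=+1; (−1)^{1·3·14}·(+1)^3·(+1)^1 = +1.
v=2: v_2(a)=4, v_2(b)=10; units ≡ 7, 1 (mod 8); ε·ε+αω+βω = 1·0+4·0+10·0 ≡ 0  ⇒  (a,b)_2 = +1.
v=13: a=13^1·(≡11), b=13^5·(≡3) mod 13; (11|13)=-1, (3|13)=+1; (−1)^{1·5·6}·(-1)^5·(+1)^1 = -1.
v=3: a=3^1·(≡2), b=3^3·(≡2) mod 3; (2|3)=-1, (2|3)=-1; (−1)^{1·3·1}·(-1)^3·(-1)^1 = -1.
v=7: a=7^0·(≡6), b=7^3·(≡5) mod 7; (6|7)=-1, (5|7)=-1; (−1)^{0·3·3}·(-1)^3·(-1)^0 = -1.
|Ram(-12441, -87087)| = 4, even; anisotropic at {3, 7, 13, ∞}.

[3, 7, 13, inf]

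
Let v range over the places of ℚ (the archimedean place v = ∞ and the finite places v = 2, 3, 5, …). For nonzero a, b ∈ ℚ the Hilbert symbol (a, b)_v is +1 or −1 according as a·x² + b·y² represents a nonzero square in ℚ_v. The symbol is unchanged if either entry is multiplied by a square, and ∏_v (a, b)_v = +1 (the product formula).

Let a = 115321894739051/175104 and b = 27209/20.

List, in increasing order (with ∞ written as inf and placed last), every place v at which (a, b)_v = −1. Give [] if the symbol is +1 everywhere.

[7, 11]

(a, b) ≡ (209, 805) mod (ℚ^×)²; places V = {2, 3, 5, 7, 11, 13, 17, 19, 23, ∞}.
(a,b)_17: α=2, u≡5; β=0, v≡3 (mod 17); (5|17)=-1, (3|17)=-1; sign (−1)^0·-1^0·-1^2 = +1.
(a,b)_3: α=-2, u≡2; β=0, v≡1 (mod 3); (2|3)=-1, (1|3)=+1; sign (−1)^0·-1^0·+1^-2 = +1.
(a,b)_2: α=-10, β=-2; u≡1, v≡5 (mod 8); ε(u)ε(v)=0·0, αω(v)=-10·1, βω(u)=-2·0; sum ≡ 0  ⇒  +1.
(a,b)_∞: sgn(209)=+, sgn(805)=+, so +1.
(a,b)_19: α=-1, u≡9; β=0, v≡1 (mod 19); (9|19)=+1, (1|19)=+1; sign (−1)^0·+1^0·+1^-1 = +1.
(a,b)_13: α=4, u≡3; β=2, v≡10 (mod 13); (3|13)=+1, (10|13)=+1; sign (−1)^0·+1^2·+1^4 = +1.
(a,b)_11: α=1, u≡2; β=0, v≡8 (mod 11); (2|11)=-1, (8|11)=-1; sign (−1)^0·-1^0·-1^1 = -1.
(a,b)_23: α=2, u≡1; β=1, v≡12 (mod 23); (1|23)=+1, (12|23)=+1; sign (−1)^0·+1^1·+1^2 = +1.
(a,b)_5: α=0, u≡4; β=-1, v≡1 (mod 5); (4|5)=+1, (1|5)=+1; sign (−1)^0·+1^-1·+1^0 = +1.
(a,b)_7: α=4, u≡3; β=1, v≡5 (mod 7); (3|7)=-1, (5|7)=-1; sign (−1)^0·-1^1·-1^4 = -1.
Ram(209, 805) = {7, 11}; no ℚ_7-point on the conic.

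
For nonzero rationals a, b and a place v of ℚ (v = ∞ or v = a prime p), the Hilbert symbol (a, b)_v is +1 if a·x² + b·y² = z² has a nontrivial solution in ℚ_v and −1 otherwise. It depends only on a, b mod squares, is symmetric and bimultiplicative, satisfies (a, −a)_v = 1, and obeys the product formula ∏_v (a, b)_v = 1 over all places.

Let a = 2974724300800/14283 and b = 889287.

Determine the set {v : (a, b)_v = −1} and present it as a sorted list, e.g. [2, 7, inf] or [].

(a, b) ≡ (1778574, 889287) mod (ℚ^×)²; places V = {2, 3, 5, 7, 17, 23, 47, 53, ∞}.
(a,b)_5: α=2, u≡4; β=0, v≡2 (mod 5); (4|5)=+1, (2|5)=-1; sign (−1)^0·+1^0·-1^2 = +1.
(a,b)_17: α=1, u≡9; β=1, v≡2 (mod 17); (9|17)=+1, (2|17)=+1; sign (−1)^0·+1^1·+1^1 = +1.
(a,b)_53: α=1, u≡43; β=1, v≡31 (mod 53); (43|53)=+1, (31|53)=-1; sign (−1)^0·+1^1·-1^1 = -1.
(a,b)_7: α=3, u≡6; β=1, v≡5 (mod 7); (6|7)=-1, (5|7)=-1; sign (−1)^1·-1^1·-1^3 = -1.
(a,b)_3: α=-3, u≡1; β=1, v≡2 (mod 3); (1|3)=+1, (2|3)=-1; sign (−1)^1·+1^1·-1^-3 = +1.
(a,b)_∞: sgn(1778574)=+, sgn(889287)=+, so +1.
(a,b)_2: α=13, β=0; u≡7, v≡7 (mod 8); ε(u)ε(v)=1·1, αω(v)=13·0, βω(u)=0·0; sum ≡ 1  ⇒  -1.
(a,b)_47: α=1, u≡9; β=1, v≡27 (mod 47); (9|47)=+1, (27|47)=+1; sign (−1)^1·+1^1·+1^1 = -1.
(a,b)_23: α=-2, u≡7; β=0, v≡15 (mod 23); (7|23)=-1, (15|23)=-1; sign (−1)^0·-1^0·-1^-2 = +1.
|Ram(1778574, 889287)| = 4, even; anisotropic at {2, 7, 47, 53}.

[2, 7, 47, 53]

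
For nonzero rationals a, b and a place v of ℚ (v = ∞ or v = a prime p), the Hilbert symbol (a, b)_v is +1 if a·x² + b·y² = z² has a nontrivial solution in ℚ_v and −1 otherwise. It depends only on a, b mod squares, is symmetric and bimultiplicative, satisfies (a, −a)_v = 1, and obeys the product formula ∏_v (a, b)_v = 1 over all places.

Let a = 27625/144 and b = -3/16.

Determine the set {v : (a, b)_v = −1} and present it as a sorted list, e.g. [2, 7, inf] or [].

[5, 17]

(a, b) ≡ (1105, -3) mod (ℚ^×)²; places V = {2, 3, 5, 13, 17, ∞}.
(a,b)_5: α=3, u≡4; β=0, v≡2 (mod 5); (4|5)=+1, (2|5)=-1; sign (−1)^0·+1^0·-1^3 = -1.
(a,b)_3: α=-2, u≡1; β=1, v≡2 (mod 3); (1|3)=+1, (2|3)=-1; sign (−1)^0·+1^1·-1^-2 = +1.
(a,b)_17: α=1, u≡14; β=0, v≡3 (mod 17); (14|17)=-1, (3|17)=-1; sign (−1)^0·-1^0·-1^1 = -1.
(a,b)_13: α=1, u≡6; β=0, v≡12 (mod 13); (6|13)=-1, (12|13)=+1; sign (−1)^0·-1^0·+1^1 = +1.
(a,b)_2: α=-4, β=-4; u≡1, v≡5 (mod 8); ε(u)ε(v)=0·0, αω(v)=-4·1, βω(u)=-4·0; sum ≡ 0  ⇒  +1.
(a,b)_∞: sgn(1105)=+, sgn(-3)=−, so +1.
Ram(1105, -3) = {5, 17}; no ℚ_5-point on the conic.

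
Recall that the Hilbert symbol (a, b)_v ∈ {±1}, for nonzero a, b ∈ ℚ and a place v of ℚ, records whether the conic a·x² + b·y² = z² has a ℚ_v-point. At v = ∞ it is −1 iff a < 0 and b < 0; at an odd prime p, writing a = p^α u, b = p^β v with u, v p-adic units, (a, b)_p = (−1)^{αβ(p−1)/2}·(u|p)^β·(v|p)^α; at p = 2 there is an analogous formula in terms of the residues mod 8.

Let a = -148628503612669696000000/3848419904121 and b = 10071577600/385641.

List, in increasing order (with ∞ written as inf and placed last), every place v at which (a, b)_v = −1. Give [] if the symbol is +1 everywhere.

[31, 37]

Mod squares: a ≡ -31, b ≡ 8029. Check v ∈ {∞, 2, 3, 5, 7, 11, 13, 23, 31, 37}.
v=11: a=11^2·(≡7), b=11^0·(≡6) mod 11; (7|11)=-1, (6|11)=-1; (−1)^{2·0·5}·(-1)^0·(-1)^2 = +1.
v=13: a=13^-2·(≡8), b=13^0·(≡5) mod 13; (8|13)=-1, (5|13)=-1; (−1)^{-2·0·6}·(-1)^0·(-1)^-2 = +1.
v=31: a=31^3·(≡24), b=31^1·(≡21) mod 31; (24|31)=-1, (21|31)=-1; (−1)^{3·1·15}·(-1)^1·(-1)^3 = -1.
v=2: v_2(a)=14, v_2(b)=10; units ≡ 1, 5 (mod 8); ε·ε+αω+βω = 0·0+14·1+10·0 ≡ 0  ⇒  (a,b)_2 = +1.
v=5: a=5^6·(≡1), b=5^2·(≡4) mod 5; (1|5)=+1, (4|5)=+1; (−1)^{6·2·2}·(+1)^2·(+1)^6 = +1.
v=∞: -31 < 0 and 8029 > 0  ⇒  (a,b)_∞ = +1.
v=7: a=7^6·(≡2), b=7^3·(≡5) mod 7; (2|7)=+1, (5|7)=-1; (−1)^{6·3·3}·(+1)^3·(-1)^6 = +1.
v=37: a=37^2·(≡18), b=37^1·(≡13) mod 37; (18|37)=-1, (13|37)=-1; (−1)^{2·1·18}·(-1)^1·(-1)^2 = -1.
v=23: a=23^-2·(≡7), b=23^-2·(≡9) mod 23; (7|23)=-1, (9|23)=+1; (−1)^{-2·-2·11}·(-1)^-2·(+1)^-2 = +1.
v=3: a=3^-16·(≡2), b=3^-6·(≡1) mod 3; (2|3)=-1, (1|3)=+1; (−1)^{-16·-6·1}·(-1)^-6·(+1)^-16 = +1.
(-31, 8029 / ℚ) ramifies at {31, 37}: a division algebra.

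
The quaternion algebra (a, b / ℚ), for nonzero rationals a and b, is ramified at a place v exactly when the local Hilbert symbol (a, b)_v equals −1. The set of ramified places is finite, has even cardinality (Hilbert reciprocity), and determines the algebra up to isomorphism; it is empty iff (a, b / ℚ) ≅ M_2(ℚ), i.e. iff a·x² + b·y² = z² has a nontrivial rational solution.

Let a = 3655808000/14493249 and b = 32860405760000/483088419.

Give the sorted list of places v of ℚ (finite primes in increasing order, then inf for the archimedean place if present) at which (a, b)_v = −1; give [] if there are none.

(a, b) ≡ (5, 551551) mod (ℚ^×)²; places V = {2, 3, 5, 7, 11, 13, 19, 29, 47, ∞}.
(a,b)_3: α=-8, u≡2; β=-2, v≡1 (mod 3); (2|3)=-1, (1|3)=+1; sign (−1)^0·-1^-2·+1^-8 = +1.
(a,b)_2: α=10, β=20; u≡5, v≡7 (mod 8); ε(u)ε(v)=0·1, αω(v)=10·0, βω(u)=20·1; sum ≡ 0  ⇒  +1.
(a,b)_5: α=3, u≡1; β=4, v≡4 (mod 5); (1|5)=+1, (4|5)=+1; sign (−1)^0·+1^4·+1^3 = +1.
(a,b)_47: α=-2, u≡15; β=-4, v≡16 (mod 47); (15|47)=-1, (16|47)=+1; sign (−1)^0·-1^-4·+1^-2 = +1.
(a,b)_∞: sgn(5)=+, sgn(551551)=+, so +1.
(a,b)_11: α=0, u≡9; β=-1, v≡9 (mod 11); (9|11)=+1, (9|11)=+1; sign (−1)^0·+1^-1·+1^0 = +1.
(a,b)_19: α=0, u≡11; β=1, v≡7 (mod 19); (11|19)=+1, (7|19)=+1; sign (−1)^0·+1^1·+1^0 = +1.
(a,b)_13: α=4, u≡7; β=1, v≡2 (mod 13); (7|13)=-1, (2|13)=-1; sign (−1)^0·-1^1·-1^4 = -1.
(a,b)_7: α=0, u≡5; β=1, v≡1 (mod 7); (5|7)=-1, (1|7)=+1; sign (−1)^0·-1^1·+1^0 = -1.
(a,b)_29: α=0, u≡4; β=1, v≡7 (mod 29); (4|29)=+1, (7|29)=+1; sign (−1)^0·+1^1·+1^0 = +1.
(5, 551551 / ℚ) ramifies at {7, 13}: a division algebra.

[7, 13]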